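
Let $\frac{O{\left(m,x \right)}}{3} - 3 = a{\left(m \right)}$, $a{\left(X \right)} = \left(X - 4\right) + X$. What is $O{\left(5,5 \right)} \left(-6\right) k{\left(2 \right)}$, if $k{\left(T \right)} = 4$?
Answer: $-648$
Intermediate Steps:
$a{\left(X \right)} = -4 + 2 X$ ($a{\left(X \right)} = \left(-4 + X\right) + X = -4 + 2 X$)
$O{\left(m,x \right)} = -3 + 6 m$ ($O{\left(m,x \right)} = 9 + 3 \left(-4 + 2 m\right) = 9 + \left(-12 + 6 m\right) = -3 + 6 m$)
$O{\left(5,5 \right)} \left(-6\right) k{\left(2 \right)} = \left(-3 + 6 \cdot 5\right) \left(-6\right) 4 = \left(-3 + 30\right) \left(-6\right) 4 = 27 \left(-6\right) 4 = \left(-162\right) 4 = -648$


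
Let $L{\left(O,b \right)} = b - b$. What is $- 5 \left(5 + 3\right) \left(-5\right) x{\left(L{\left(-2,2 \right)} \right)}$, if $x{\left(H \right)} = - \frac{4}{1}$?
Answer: $-800$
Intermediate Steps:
$L{\left(O,b \right)} = 0$
$x{\left(H \right)} = -4$ ($x{\left(H \right)} = \left(-4\right) 1 = -4$)
$- 5 \left(5 + 3\right) \left(-5\right) x{\left(L{\left(-2,2 \right)} \right)} = - 5 \left(5 + 3\right) \left(-5\right) \left(-4\right) = \left(-5\right) 8 \left(-5\right) \left(-4\right) = \left(-40\right) \left(-5\right) \left(-4\right) = 200 \left(-4\right) = -800$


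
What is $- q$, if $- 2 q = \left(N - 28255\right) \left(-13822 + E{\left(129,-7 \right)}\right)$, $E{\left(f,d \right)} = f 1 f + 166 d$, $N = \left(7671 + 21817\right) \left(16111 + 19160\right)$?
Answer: $\frac{1723351239401}{2} \approx 8.6168 \cdot 10^{11}$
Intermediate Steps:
$N = 1040071248$ ($N = 29488 \cdot 35271 = 1040071248$)
$E{\left(f,d \right)} = f^{2} + 166 d$ ($E{\left(f,d \right)} = f f + 166 d = f^{2} + 166 d$)
$q = - \frac{1723351239401}{2}$ ($q = - \frac{\left(1040071248 - 28255\right) \left(-13822 + \left(129^{2} + 166 \left(-7\right)\right)\right)}{2} = - \frac{1040042993 \left(-13822 + \left(16641 - 1162\right)\right)}{2} = - \frac{1040042993 \left(-13822 + 15479\right)}{2} = - \frac{1040042993 \cdot 1657}{2} = \left(- \frac{1}{2}\right) 1723351239401 = - \frac{1723351239401}{2} \approx -8.6168 \cdot 10^{11}$)
$- q = \left(-1\right) \left(- \frac{1723351239401}{2}\right) = \frac{1723351239401}{2}$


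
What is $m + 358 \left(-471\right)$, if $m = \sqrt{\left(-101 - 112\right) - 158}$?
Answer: $-168618 + i \sqrt{371} \approx -1.6862 \cdot 10^{5} + 19.261 i$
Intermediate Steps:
$m = i \sqrt{371}$ ($m = \sqrt{-213 - 158} = \sqrt{-371} = i \sqrt{371} \approx 19.261 i$)
$m + 358 \left(-471\right) = i \sqrt{371} + 358 \left(-471\right) = i \sqrt{371} - 168618 = -168618 + i \sqrt{371}$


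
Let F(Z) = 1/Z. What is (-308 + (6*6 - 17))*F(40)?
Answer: -289/40 ≈ -7.2250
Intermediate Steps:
(-308 + (6*6 - 17))*F(40) = (-308 + (6*6 - 17))/40 = (-308 + (36 - 17))*(1/40) = (-308 + 19)*(1/40) = -289*1/40 = -289/40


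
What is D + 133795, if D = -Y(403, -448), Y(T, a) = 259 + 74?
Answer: 133462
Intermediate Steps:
Y(T, a) = 333
D = -333 (D = -1*333 = -333)
D + 133795 = -333 + 133795 = 133462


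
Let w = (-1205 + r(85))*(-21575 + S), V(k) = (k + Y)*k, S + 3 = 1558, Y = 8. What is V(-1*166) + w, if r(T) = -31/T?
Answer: 410679700/17 ≈ 2.4158e+7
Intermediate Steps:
S = 1555 (S = -3 + 1558 = 1555)
V(k) = k*(8 + k) (V(k) = (k + 8)*k = (8 + k)*k = k*(8 + k))
w = 410233824/17 (w = (-1205 - 31/85)*(-21575 + 1555) = (-1205 - 31*1/85)*(-20020) = (-1205 - 31/85)*(-20020) = -102456/85*(-20020) = 410233824/17 ≈ 2.4131e+7)
V(-1*166) + w = (-1*166)*(8 - 1*166) + 410233824/17 = -166*(8 - 166) + 410233824/17 = -166*(-158) + 410233824/17 = 26228 + 410233824/17 = 410679700/17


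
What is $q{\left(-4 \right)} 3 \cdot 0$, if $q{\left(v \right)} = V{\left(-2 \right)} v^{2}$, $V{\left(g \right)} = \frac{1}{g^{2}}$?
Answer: $0$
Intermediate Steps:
$V{\left(g \right)} = \frac{1}{g^{2}}$
$q{\left(v \right)} = \frac{v^{2}}{4}$
$q{\left(-4 \right)} 3 \cdot 0 = \frac{\left(-4\right)^{2}}{4} \cdot 3 \cdot 0 = \frac{1}{4} \cdot 16 \cdot 3 \cdot 0 = 4 \cdot 3 \cdot 0 = 12 \cdot 0 = 0$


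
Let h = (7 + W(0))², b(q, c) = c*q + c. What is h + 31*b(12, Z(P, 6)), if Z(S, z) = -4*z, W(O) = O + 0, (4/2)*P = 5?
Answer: -9623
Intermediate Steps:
P = 5/2 (P = (½)*5 = 5/2 ≈ 2.5000)
W(O) = O
b(q, c) = c + c*q
h = 49 (h = (7 + 0)² = 7² = 49)
h + 31*b(12, Z(P, 6)) = 49 + 31*((-4*6)*(1 + 12)) = 49 + 31*(-24*13) = 49 + 31*(-312) = 49 - 9672 = -9623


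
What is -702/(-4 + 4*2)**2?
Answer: -351/8 ≈ -43.875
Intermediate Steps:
-702/(-4 + 4*2)**2 = -702/(-4 + 8)**2 = -702/(4**2) = -702/16 = -702*1/16 = -351/8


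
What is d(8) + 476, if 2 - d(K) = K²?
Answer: 414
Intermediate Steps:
d(K) = 2 - K²
d(8) + 476 = (2 - 1*8²) + 476 = (2 - 1*64) + 476 = (2 - 64) + 476 = -62 + 476 = 414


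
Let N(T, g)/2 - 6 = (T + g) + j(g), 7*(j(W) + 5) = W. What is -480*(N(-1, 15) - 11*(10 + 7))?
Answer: 513120/7 ≈ 73303.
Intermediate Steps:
j(W) = -5 + W/7
N(T, g) = 2 + 2*T + 16*g/7 (N(T, g) = 12 + 2*((T + g) + (-5 + g/7)) = 12 + 2*(-5 + T + 8*g/7) = 12 + (-10 + 2*T + 16*g/7) = 2 + 2*T + 16*g/7)
-480*(N(-1, 15) - 11*(10 + 7)) = -480*((2 + 2*(-1) + (16/7)*15) - 11*(10 + 7)) = -480*((2 - 2 + 240/7) - 11*17) = -480*(240/7 - 187) = -480*(-1069/7) = 513120/7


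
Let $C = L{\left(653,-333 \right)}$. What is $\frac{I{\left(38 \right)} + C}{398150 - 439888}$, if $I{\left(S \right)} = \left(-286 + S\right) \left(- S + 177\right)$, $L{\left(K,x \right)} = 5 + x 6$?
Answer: $\frac{36465}{41738} \approx 0.87366$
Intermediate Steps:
$L{\left(K,x \right)} = 5 + 6 x$
$C = -1993$ ($C = 5 + 6 \left(-333\right) = 5 - 1998 = -1993$)
$I{\left(S \right)} = \left(-286 + S\right) \left(177 - S\right)$
$\frac{I{\left(38 \right)} + C}{398150 - 439888} = \frac{\left(-50622 - 38^{2} + 463 \cdot 38\right) - 1993}{398150 - 439888} = \frac{\left(-50622 - 1444 + 17594\right) - 1993}{-41738} = \left(\left(-50622 - 1444 + 17594\right) - 1993\right) \left(- \frac{1}{41738}\right) = \left(-34472 - 1993\right) \left(- \frac{1}{41738}\right) = \left(-36465\right) \left(- \frac{1}{41738}\right) = \frac{36465}{41738}$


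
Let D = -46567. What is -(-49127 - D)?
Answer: 2560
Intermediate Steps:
-(-49127 - D) = -(-49127 - 1*(-46567)) = -(-49127 + 46567) = -1*(-2560) = 2560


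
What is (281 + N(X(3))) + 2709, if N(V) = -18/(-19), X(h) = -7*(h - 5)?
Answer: 56828/19 ≈ 2990.9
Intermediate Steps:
X(h) = 35 - 7*h (X(h) = -7*(-5 + h) = 35 - 7*h)
N(V) = 18/19 (N(V) = -18*(-1/19) = 18/19)
(281 + N(X(3))) + 2709 = (281 + 18/19) + 2709 = 5357/19 + 2709 = 56828/19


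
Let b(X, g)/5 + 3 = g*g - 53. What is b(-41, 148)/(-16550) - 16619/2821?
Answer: -58321049/4668755 ≈ -12.492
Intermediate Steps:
b(X, g) = -280 + 5*g² (b(X, g) = -15 + 5*(g*g - 53) = -15 + 5*(g² - 53) = -15 + 5*(-53 + g²) = -15 + (-265 + 5*g²) = -280 + 5*g²)
b(-41, 148)/(-16550) - 16619/2821 = (-280 + 5*148²)/(-16550) - 16619/2821 = (-280 + 5*21904)*(-1/16550) - 16619*1/2821 = (-280 + 109520)*(-1/16550) - 16619/2821 = 109240*(-1/16550) - 16619/2821 = -10924/1655 - 16619/2821 = -58321049/4668755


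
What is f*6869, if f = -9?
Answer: -61821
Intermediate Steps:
f*6869 = -9*6869 = -61821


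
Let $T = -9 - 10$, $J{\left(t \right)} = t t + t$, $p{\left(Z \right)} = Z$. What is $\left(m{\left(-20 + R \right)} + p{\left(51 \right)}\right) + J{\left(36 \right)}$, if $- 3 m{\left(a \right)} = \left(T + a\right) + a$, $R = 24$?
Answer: $\frac{4160}{3} \approx 1386.7$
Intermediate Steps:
$J{\left(t \right)} = t + t^{2}$ ($J{\left(t \right)} = t^{2} + t = t + t^{2}$)
$T = -19$ ($T = -9 - 10 = -19$)
$m{\left(a \right)} = \frac{19}{3} - \frac{2 a}{3}$ ($m{\left(a \right)} = - \frac{\left(-19 + a\right) + a}{3} = - \frac{-19 + 2 a}{3} = \frac{19}{3} - \frac{2 a}{3}$)
$\left(m{\left(-20 + R \right)} + p{\left(51 \right)}\right) + J{\left(36 \right)} = \left(\left(\frac{19}{3} - \frac{2 \left(-20 + 24\right)}{3}\right) + 51\right) + 36 \left(1 + 36\right) = \left(\left(\frac{19}{3} - \frac{8}{3}\right) + 51\right) + 36 \cdot 37 = \left(\left(\frac{19}{3} - \frac{8}{3}\right) + 51\right) + 1332 = \left(\frac{11}{3} + 51\right) + 1332 = \frac{164}{3} + 1332 = \frac{4160}{3}$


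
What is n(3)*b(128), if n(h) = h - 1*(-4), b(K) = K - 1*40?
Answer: 616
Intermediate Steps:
b(K) = -40 + K (b(K) = K - 40 = -40 + K)
n(h) = 4 + h (n(h) = h + 4 = 4 + h)
n(3)*b(128) = (4 + 3)*(-40 + 128) = 7*88 = 616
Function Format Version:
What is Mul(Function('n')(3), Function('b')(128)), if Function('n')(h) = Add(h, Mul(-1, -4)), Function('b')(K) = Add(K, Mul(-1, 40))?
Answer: 616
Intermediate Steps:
Function('b')(K) = Add(-40, K) (Function('b')(K) = Add(K, -40) = Add(-40, K))
Function('n')(h) = Add(4, h) (Function('n')(h) = Add(h, 4) = Add(4, h))
Mul(Function('n')(3), Function('b')(128)) = Mul(Add(4, 3), Add(-40, 128)) = Mul(7, 88) = 616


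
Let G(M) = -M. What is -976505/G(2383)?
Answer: 976505/2383 ≈ 409.78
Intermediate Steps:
-976505/G(2383) = -976505/((-1*2383)) = -976505/(-2383) = -976505*(-1/2383) = 976505/2383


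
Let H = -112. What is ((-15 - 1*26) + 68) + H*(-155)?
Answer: 17387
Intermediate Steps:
((-15 - 1*26) + 68) + H*(-155) = ((-15 - 1*26) + 68) - 112*(-155) = ((-15 - 26) + 68) + 17360 = (-41 + 68) + 17360 = 27 + 17360 = 17387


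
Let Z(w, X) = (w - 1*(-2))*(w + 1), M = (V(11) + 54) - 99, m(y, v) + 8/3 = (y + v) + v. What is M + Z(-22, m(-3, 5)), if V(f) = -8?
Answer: 367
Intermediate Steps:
m(y, v) = -8/3 + y + 2*v (m(y, v) = -8/3 + ((y + v) + v) = -8/3 + ((v + y) + v) = -8/3 + (y + 2*v) = -8/3 + y + 2*v)
M = -53 (M = (-8 + 54) - 99 = 46 - 99 = -53)
Z(w, X) = (1 + w)*(2 + w) (Z(w, X) = (w + 2)*(1 + w) = (2 + w)*(1 + w) = (1 + w)*(2 + w))
M + Z(-22, m(-3, 5)) = -53 + (2 + (-22)² + 3*(-22)) = -53 + (2 + 484 - 66) = -53 + 420 = 367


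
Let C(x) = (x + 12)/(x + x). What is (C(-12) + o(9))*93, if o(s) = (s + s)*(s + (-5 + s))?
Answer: 21762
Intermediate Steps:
o(s) = 2*s*(-5 + 2*s) (o(s) = (2*s)*(-5 + 2*s) = 2*s*(-5 + 2*s))
C(x) = (12 + x)/(2*x) (C(x) = (12 + x)/((2*x)) = (12 + x)*(1/(2*x)) = (12 + x)/(2*x))
(C(-12) + o(9))*93 = ((½)*(12 - 12)/(-12) + 2*9*(-5 + 2*9))*93 = ((½)*(-1/12)*0 + 2*9*(-5 + 18))*93 = (0 + 2*9*13)*93 = (0 + 234)*93 = 234*93 = 21762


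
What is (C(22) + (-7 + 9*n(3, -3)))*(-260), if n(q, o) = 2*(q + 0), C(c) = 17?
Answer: -16640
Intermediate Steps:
n(q, o) = 2*q
(C(22) + (-7 + 9*n(3, -3)))*(-260) = (17 + (-7 + 9*(2*3)))*(-260) = (17 + (-7 + 9*6))*(-260) = (17 + (-7 + 54))*(-260) = (17 + 47)*(-260) = 64*(-260) = -16640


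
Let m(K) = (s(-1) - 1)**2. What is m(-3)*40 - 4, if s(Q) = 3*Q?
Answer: 636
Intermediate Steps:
m(K) = 16 (m(K) = (3*(-1) - 1)**2 = (-3 - 1)**2 = (-4)**2 = 16)
m(-3)*40 - 4 = 16*40 - 4 = 640 - 4 = 636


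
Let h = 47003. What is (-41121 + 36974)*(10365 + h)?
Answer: -237905096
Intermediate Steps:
(-41121 + 36974)*(10365 + h) = (-41121 + 36974)*(10365 + 47003) = -4147*57368 = -237905096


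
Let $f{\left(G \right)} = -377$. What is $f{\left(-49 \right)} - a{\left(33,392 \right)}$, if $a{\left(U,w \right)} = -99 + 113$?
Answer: $-391$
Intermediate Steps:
$a{\left(U,w \right)} = 14$
$f{\left(-49 \right)} - a{\left(33,392 \right)} = -377 - 14 = -391$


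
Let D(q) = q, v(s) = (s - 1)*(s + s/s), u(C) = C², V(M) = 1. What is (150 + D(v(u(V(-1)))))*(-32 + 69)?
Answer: 5550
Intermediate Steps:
v(s) = (1 + s)*(-1 + s) (v(s) = (-1 + s)*(s + 1) = (-1 + s)*(1 + s) = (1 + s)*(-1 + s))
(150 + D(v(u(V(-1)))))*(-32 + 69) = (150 + (-1 + (1²)²))*(-32 + 69) = (150 + (-1 + 1²))*37 = (150 + (-1 + 1))*37 = (150 + 0)*37 = 150*37 = 5550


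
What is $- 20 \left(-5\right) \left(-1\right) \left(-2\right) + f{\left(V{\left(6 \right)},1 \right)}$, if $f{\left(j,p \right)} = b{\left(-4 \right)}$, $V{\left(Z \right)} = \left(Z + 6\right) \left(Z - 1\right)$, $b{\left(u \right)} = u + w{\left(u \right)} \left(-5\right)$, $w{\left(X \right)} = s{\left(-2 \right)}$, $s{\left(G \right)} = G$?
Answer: $206$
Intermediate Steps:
$w{\left(X \right)} = -2$
$b{\left(u \right)} = 10 + u$ ($b{\left(u \right)} = u - -10 = u + 10 = 10 + u$)
$V{\left(Z \right)} = \left(-1 + Z\right) \left(6 + Z\right)$ ($V{\left(Z \right)} = \left(6 + Z\right) \left(-1 + Z\right) = \left(-1 + Z\right) \left(6 + Z\right)$)
$f{\left(j,p \right)} = 6$ ($f{\left(j,p \right)} = 10 - 4 = 6$)
$- 20 \left(-5\right) \left(-1\right) \left(-2\right) + f{\left(V{\left(6 \right)},1 \right)} = - 20 \left(-5\right) \left(-1\right) \left(-2\right) + 6 = - 20 \cdot 5 \left(-2\right) + 6 = \left(-20\right) \left(-10\right) + 6 = 200 + 6 = 206$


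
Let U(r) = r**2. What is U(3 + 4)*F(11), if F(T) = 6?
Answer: 294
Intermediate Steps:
U(3 + 4)*F(11) = (3 + 4)**2*6 = 7**2*6 = 49*6 = 294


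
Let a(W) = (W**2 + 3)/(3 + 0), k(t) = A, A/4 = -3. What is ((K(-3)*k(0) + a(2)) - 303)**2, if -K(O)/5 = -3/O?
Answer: 521284/9 ≈ 57920.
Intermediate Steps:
K(O) = 15/O (K(O) = -(-15)/O = 15/O)
A = -12 (A = 4*(-3) = -12)
k(t) = -12
a(W) = 1 + W**2/3 (a(W) = (3 + W**2)/3 = (3 + W**2)*(1/3) = 1 + W**2/3)
((K(-3)*k(0) + a(2)) - 303)**2 = (((15/(-3))*(-12) + (1 + (1/3)*2**2)) - 303)**2 = (((15*(-1/3))*(-12) + (1 + (1/3)*4)) - 303)**2 = ((-5*(-12) + (1 + 4/3)) - 303)**2 = ((60 + 7/3) - 303)**2 = (187/3 - 303)**2 = (-722/3)**2 = 521284/9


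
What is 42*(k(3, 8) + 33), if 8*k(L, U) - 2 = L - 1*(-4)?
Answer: 5733/4 ≈ 1433.3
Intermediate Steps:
k(L, U) = ¾ + L/8 (k(L, U) = ¼ + (L - 1*(-4))/8 = ¼ + (L + 4)/8 = ¼ + (4 + L)/8 = ¼ + (½ + L/8) = ¾ + L/8)
42*(k(3, 8) + 33) = 42*((¾ + (⅛)*3) + 33) = 42*((¾ + 3/8) + 33) = 42*(9/8 + 33) = 42*(273/8) = 5733/4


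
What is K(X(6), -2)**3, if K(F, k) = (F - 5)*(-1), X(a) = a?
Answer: -1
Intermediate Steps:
K(F, k) = 5 - F (K(F, k) = (-5 + F)*(-1) = 5 - F)
K(X(6), -2)**3 = (5 - 1*6)**3 = (5 - 6)**3 = (-1)**3 = -1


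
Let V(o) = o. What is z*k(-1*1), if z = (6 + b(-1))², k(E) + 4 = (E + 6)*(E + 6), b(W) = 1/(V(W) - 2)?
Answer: 2023/3 ≈ 674.33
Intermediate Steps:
b(W) = 1/(-2 + W) (b(W) = 1/(W - 2) = 1/(-2 + W))
k(E) = -4 + (6 + E)² (k(E) = -4 + (E + 6)*(E + 6) = -4 + (6 + E)*(6 + E) = -4 + (6 + E)²)
z = 289/9 (z = (6 + 1/(-2 - 1))² = (6 + 1/(-3))² = (6 - ⅓)² = (17/3)² = 289/9 ≈ 32.111)
z*k(-1*1) = 289*(-4 + (6 - 1*1)²)/9 = 289*(-4 + (6 - 1)²)/9 = 289*(-4 + 5²)/9 = 289*(-4 + 25)/9 = (289/9)*21 = 2023/3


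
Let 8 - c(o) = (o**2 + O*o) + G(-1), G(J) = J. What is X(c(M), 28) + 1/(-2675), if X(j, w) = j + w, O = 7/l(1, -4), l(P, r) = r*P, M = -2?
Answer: 157823/5350 ≈ 29.500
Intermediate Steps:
l(P, r) = P*r
O = -7/4 (O = 7/((1*(-4))) = 7/(-4) = 7*(-1/4) = -7/4 ≈ -1.7500)
c(o) = 9 - o**2 + 7*o/4 (c(o) = 8 - ((o**2 - 7*o/4) - 1) = 8 - (-1 + o**2 - 7*o/4) = 8 + (1 - o**2 + 7*o/4) = 9 - o**2 + 7*o/4)
X(c(M), 28) + 1/(-2675) = ((9 - 1*(-2)**2 + (7/4)*(-2)) + 28) + 1/(-2675) = ((9 - 1*4 - 7/2) + 28) - 1/2675 = ((9 - 4 - 7/2) + 28) - 1/2675 = (3/2 + 28) - 1/2675 = 59/2 - 1/2675 = 157823/5350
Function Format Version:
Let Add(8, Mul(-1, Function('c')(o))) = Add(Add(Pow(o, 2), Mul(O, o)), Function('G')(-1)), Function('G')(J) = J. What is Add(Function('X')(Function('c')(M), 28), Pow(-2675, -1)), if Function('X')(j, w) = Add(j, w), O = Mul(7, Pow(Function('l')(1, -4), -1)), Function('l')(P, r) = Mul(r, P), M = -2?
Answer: Rational(157823, 5350) ≈ 29.500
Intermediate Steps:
Function('l')(P, r) = Mul(P, r)
O = Rational(-7, 4) (O = Mul(7, Pow(Mul(1, -4), -1)) = Mul(7, Pow(-4, -1)) = Mul(7, Rational(-1, 4)) = Rational(-7, 4) ≈ -1.7500)
Function('c')(o) = Add(9, Mul(-1, Pow(o, 2)), Mul(Rational(7, 4), o)) (Function('c')(o) = Add(8, Mul(-1, Add(Add(Pow(o, 2), Mul(Rational(-7, 4), o)), -1))) = Add(8, Mul(-1, Add(-1, Pow(o, 2), Mul(Rational(-7, 4), o)))) = Add(8, Add(1, Mul(-1, Pow(o, 2)), Mul(Rational(7, 4), o))) = Add(9, Mul(-1, Pow(o, 2)), Mul(Rational(7, 4), o)))
Add(Function('X')(Function('c')(M), 28), Pow(-2675, -1)) = Add(Add(Add(9, Mul(-1, Pow(-2, 2)), Mul(Rational(7, 4), -2)), 28), Pow(-2675, -1)) = Add(Add(Add(9, Mul(-1, 4), Rational(-7, 2)), 28), Rational(-1, 2675)) = Add(Add(Add(9, -4, Rational(-7, 2)), 28), Rational(-1, 2675)) = Add(Add(Rational(3, 2), 28), Rational(-1, 2675)) = Add(Rational(59, 2), Rational(-1, 2675)) = Rational(157823, 5350)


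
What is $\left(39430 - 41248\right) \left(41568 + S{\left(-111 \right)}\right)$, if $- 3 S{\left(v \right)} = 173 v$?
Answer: $-87207642$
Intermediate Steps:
$S{\left(v \right)} = - \frac{173 v}{3}$
$\left(39430 - 41248\right) \left(41568 + S{\left(-111 \right)}\right) = \left(39430 - 41248\right) \left(41568 - -6401\right) = - 1818 \left(41568 + 6401\right) = \left(-1818\right) 47969 = -87207642$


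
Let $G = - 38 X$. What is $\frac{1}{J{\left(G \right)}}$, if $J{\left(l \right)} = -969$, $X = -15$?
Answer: $- \frac{1}{969} \approx -0.001032$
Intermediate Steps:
$G = 570$ ($G = \left(-38\right) \left(-15\right) = 570$)
$\frac{1}{J{\left(G \right)}} = \frac{1}{-969} = - \frac{1}{969}$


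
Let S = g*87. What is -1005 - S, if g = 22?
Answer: -2919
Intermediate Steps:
S = 1914 (S = 22*87 = 1914)
-1005 - S = -1005 - 1*1914 = -1005 - 1914 = -2919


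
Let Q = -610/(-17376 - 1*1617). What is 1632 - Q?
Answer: 30995966/18993 ≈ 1632.0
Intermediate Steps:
Q = 610/18993 (Q = -610/(-17376 - 1617) = -610/(-18993) = -610*(-1/18993) = 610/18993 ≈ 0.032117)
1632 - Q = 1632 - 1*610/18993 = 1632 - 610/18993 = 30995966/18993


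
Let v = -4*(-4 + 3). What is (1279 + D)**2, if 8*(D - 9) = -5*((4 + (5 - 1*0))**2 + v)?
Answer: 97594641/64 ≈ 1.5249e+6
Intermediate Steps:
v = 4 (v = -4*(-1) = 4)
D = -353/8 (D = 9 + (-5*((4 + (5 - 1*0))**2 + 4))/8 = 9 + (-5*((4 + (5 + 0))**2 + 4))/8 = 9 + (-5*((4 + 5)**2 + 4))/8 = 9 + (-5*(9**2 + 4))/8 = 9 + (-5*(81 + 4))/8 = 9 + (-5*85)/8 = 9 + (1/8)*(-425) = 9 - 425/8 = -353/8 ≈ -44.125)
(1279 + D)**2 = (1279 - 353/8)**2 = (9879/8)**2 = 97594641/64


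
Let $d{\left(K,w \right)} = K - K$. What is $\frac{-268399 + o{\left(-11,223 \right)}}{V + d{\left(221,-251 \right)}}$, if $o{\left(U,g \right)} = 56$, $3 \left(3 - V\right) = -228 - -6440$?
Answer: $\frac{805029}{6203} \approx 129.78$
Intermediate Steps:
$V = - \frac{6203}{3}$ ($V = 3 - \frac{-228 - -6440}{3} = 3 - \frac{-228 + 6440}{3} = 3 - \frac{6212}{3} = - \frac{6203}{3} \approx -2067.7$)
$d{\left(K,w \right)} = 0$
$\frac{-268399 + o{\left(-11,223 \right)}}{V + d{\left(221,-251 \right)}} = \frac{-268399 + 56}{- \frac{6203}{3} + 0} = - \frac{268343}{- \frac{6203}{3}} = \left(-268343\right) \left(- \frac{3}{6203}\right) = \frac{805029}{6203}$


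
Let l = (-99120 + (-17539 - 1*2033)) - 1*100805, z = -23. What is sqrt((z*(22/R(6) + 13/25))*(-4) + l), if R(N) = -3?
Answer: I*sqrt(49527861)/15 ≈ 469.17*I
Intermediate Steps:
l = -219497 (l = (-99120 + (-17539 - 2033)) - 100805 = (-99120 - 19572) - 100805 = -118692 - 100805 = -219497)
sqrt((z*(22/R(6) + 13/25))*(-4) + l) = sqrt(-23*(22/(-3) + 13/25)*(-4) - 219497) = sqrt(-23*(22*(-1/3) + 13*(1/25))*(-4) - 219497) = sqrt(-23*(-22/3 + 13/25)*(-4) - 219497) = sqrt(-23*(-511/75)*(-4) - 219497) = sqrt((11753/75)*(-4) - 219497) = sqrt(-47012/75 - 219497) = sqrt(-16509287/75) = I*sqrt(49527861)/15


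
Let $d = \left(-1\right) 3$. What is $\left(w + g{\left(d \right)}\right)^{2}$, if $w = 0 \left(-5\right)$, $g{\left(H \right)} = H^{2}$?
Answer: $81$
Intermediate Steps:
$d = -3$
$w = 0$
$\left(w + g{\left(d \right)}\right)^{2} = \left(0 + \left(-3\right)^{2}\right)^{2} = \left(0 + 9\right)^{2} = 9^{2} = 81$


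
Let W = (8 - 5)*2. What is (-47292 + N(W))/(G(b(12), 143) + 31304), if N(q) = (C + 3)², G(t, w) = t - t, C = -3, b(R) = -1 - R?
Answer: -1689/1118 ≈ -1.5107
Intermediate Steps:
W = 6 (W = 3*2 = 6)
G(t, w) = 0
N(q) = 0 (N(q) = (-3 + 3)² = 0² = 0)
(-47292 + N(W))/(G(b(12), 143) + 31304) = (-47292 + 0)/(0 + 31304) = -47292/31304 = -47292*1/31304 = -1689/1118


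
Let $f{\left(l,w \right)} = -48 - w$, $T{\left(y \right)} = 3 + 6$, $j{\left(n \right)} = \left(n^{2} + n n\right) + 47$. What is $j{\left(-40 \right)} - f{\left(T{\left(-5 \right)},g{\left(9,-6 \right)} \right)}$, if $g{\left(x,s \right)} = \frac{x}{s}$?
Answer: $\frac{6587}{2} \approx 3293.5$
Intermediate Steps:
$j{\left(n \right)} = 47 + 2 n^{2}$ ($j{\left(n \right)} = \left(n^{2} + n^{2}\right) + 47 = 2 n^{2} + 47 = 47 + 2 n^{2}$)
$T{\left(y \right)} = 9$
$j{\left(-40 \right)} - f{\left(T{\left(-5 \right)},g{\left(9,-6 \right)} \right)} = \left(47 + 2 \left(-40\right)^{2}\right) - \left(-48 - \frac{9}{-6}\right) = \left(47 + 2 \cdot 1600\right) - \left(-48 - 9 \left(- \frac{1}{6}\right)\right) = \left(47 + 3200\right) - \left(-48 - - \frac{3}{2}\right) = 3247 - \left(-48 + \frac{3}{2}\right) = 3247 - - \frac{93}{2} = 3247 + \frac{93}{2} = \frac{6587}{2}$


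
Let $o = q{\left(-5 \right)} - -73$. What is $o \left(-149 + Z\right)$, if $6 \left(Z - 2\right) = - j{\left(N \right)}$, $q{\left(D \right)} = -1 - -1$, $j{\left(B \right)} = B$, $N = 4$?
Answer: $- \frac{32339}{3} \approx -10780.0$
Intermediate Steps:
$q{\left(D \right)} = 0$ ($q{\left(D \right)} = -1 + 1 = 0$)
$Z = \frac{4}{3}$ ($Z = 2 + \frac{\left(-1\right) 4}{6} = 2 + \frac{1}{6} \left(-4\right) = 2 - \frac{2}{3} = \frac{4}{3} \approx 1.3333$)
$o = 73$ ($o = 0 - -73 = 0 + 73 = 73$)
$o \left(-149 + Z\right) = 73 \left(-149 + \frac{4}{3}\right) = 73 \left(- \frac{443}{3}\right) = - \frac{32339}{3}$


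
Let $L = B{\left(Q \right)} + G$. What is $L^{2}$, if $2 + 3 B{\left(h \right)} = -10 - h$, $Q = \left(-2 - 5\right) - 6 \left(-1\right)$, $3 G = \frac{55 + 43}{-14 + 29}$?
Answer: $\frac{4489}{2025} \approx 2.2168$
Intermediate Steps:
$G = \frac{98}{45}$ ($G = \frac{\left(55 + 43\right) \frac{1}{-14 + 29}}{3} = \frac{98 \cdot \frac{1}{15}}{3} = \frac{1}{3} \cdot \frac{98}{15} = \frac{98}{45} \approx 2.1778$)
$Q = -1$ ($Q = -7 - -6 = -7 + 6 = -1$)
$B{\left(h \right)} = -4 - \frac{h}{3}$ ($B{\left(h \right)} = - \frac{2}{3} + \frac{-10 - h}{3} = - \frac{2}{3} - \left(\frac{10}{3} + \frac{h}{3}\right) = -4 - \frac{h}{3}$)
$L = - \frac{67}{45}$ ($L = \left(-4 - - \frac{1}{3}\right) + \frac{98}{45} = \left(-4 + \frac{1}{3}\right) + \frac{98}{45} = - \frac{11}{3} + \frac{98}{45} = - \frac{67}{45} \approx -1.4889$)
$L^{2} = \left(- \frac{67}{45}\right)^{2} = \frac{4489}{2025}$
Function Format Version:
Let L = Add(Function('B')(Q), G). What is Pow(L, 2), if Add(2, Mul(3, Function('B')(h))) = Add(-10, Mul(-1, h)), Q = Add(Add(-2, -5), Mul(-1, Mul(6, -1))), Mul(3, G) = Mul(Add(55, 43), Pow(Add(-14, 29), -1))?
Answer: Rational(4489, 2025) ≈ 2.2168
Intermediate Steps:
G = Rational(98, 45) (G = Mul(Rational(1, 3), Mul(Add(55, 43), Pow(Add(-14, 29), -1))) = Mul(Rational(1, 3), Mul(98, Pow(15, -1))) = Mul(Rational(1, 3), Mul(98, Rational(1, 15))) = Mul(Rational(1, 3), Rational(98, 15)) = Rational(98, 45) ≈ 2.1778)
Q = -1 (Q = Add(-7, Mul(-1, -6)) = Add(-7, 6) = -1)
Function('B')(h) = Add(-4, Mul(Rational(-1, 3), h)) (Function('B')(h) = Add(Rational(-2, 3), Mul(Rational(1, 3), Add(-10, Mul(-1, h)))) = Add(Rational(-2, 3), Add(Rational(-10, 3), Mul(Rational(-1, 3), h))) = Add(-4, Mul(Rational(-1, 3), h)))
L = Rational(-67, 45) (L = Add(Add(-4, Mul(Rational(-1, 3), -1)), Rational(98, 45)) = Add(Add(-4, Rational(1, 3)), Rational(98, 45)) = Add(Rational(-11, 3), Rational(98, 45)) = Rational(-67, 45) ≈ -1.4889)
Pow(L, 2) = Pow(Rational(-67, 45), 2) = Rational(4489, 2025)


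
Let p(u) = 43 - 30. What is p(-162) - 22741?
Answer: -22728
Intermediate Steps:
p(u) = 13
p(-162) - 22741 = 13 - 22741 = -22728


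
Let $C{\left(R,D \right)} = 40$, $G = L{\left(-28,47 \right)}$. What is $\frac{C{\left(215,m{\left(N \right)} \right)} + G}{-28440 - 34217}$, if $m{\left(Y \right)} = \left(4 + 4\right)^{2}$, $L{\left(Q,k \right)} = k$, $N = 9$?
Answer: $- \frac{87}{62657} \approx -0.0013885$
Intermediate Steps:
$m{\left(Y \right)} = 64$ ($m{\left(Y \right)} = 8^{2} = 64$)
$G = 47$
$\frac{C{\left(215,m{\left(N \right)} \right)} + G}{-28440 - 34217} = \frac{40 + 47}{-28440 - 34217} = \frac{87}{-62657} = 87 \left(- \frac{1}{62657}\right) = - \frac{87}{62657}$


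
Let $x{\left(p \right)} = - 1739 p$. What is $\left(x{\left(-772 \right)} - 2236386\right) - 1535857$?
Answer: $-2429735$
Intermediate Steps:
$\left(x{\left(-772 \right)} - 2236386\right) - 1535857 = \left(\left(-1739\right) \left(-772\right) - 2236386\right) - 1535857 = \left(1342508 - 2236386\right) - 1535857 = -893878 - 1535857 = -2429735$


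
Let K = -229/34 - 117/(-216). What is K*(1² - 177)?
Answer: 55594/51 ≈ 1090.1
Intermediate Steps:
K = -2527/408 (K = -229*1/34 - 117*(-1/216) = -229/34 + 13/24 = -2527/408 ≈ -6.1936)
K*(1² - 177) = -2527*(1² - 177)/408 = -2527*(1 - 177)/408 = -2527/408*(-176) = 55594/51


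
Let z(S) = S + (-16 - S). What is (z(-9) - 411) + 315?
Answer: -112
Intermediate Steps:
z(S) = -16
(z(-9) - 411) + 315 = (-16 - 411) + 315 = -427 + 315 = -112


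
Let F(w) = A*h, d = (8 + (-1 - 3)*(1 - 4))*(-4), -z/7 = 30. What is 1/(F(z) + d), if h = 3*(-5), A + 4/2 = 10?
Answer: -1/200 ≈ -0.0050000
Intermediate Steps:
A = 8 (A = -2 + 10 = 8)
h = -15
z = -210 (z = -7*30 = -210)
d = -80 (d = (8 - 4*(-3))*(-4) = (8 + 12)*(-4) = 20*(-4) = -80)
F(w) = -120 (F(w) = 8*(-15) = -120)
1/(F(z) + d) = 1/(-120 - 80) = 1/(-200) = -1/200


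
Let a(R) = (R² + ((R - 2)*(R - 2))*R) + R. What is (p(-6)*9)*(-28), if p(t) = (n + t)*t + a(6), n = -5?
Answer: -51408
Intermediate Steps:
a(R) = R + R² + R*(-2 + R)² (a(R) = (R² + ((-2 + R)*(-2 + R))*R) + R = (R² + (-2 + R)²*R) + R = (R² + R*(-2 + R)²) + R = R + R² + R*(-2 + R)²)
p(t) = 138 + t*(-5 + t) (p(t) = (-5 + t)*t + 6*(1 + 6 + (-2 + 6)²) = t*(-5 + t) + 6*(1 + 6 + 4²) = t*(-5 + t) + 6*(1 + 6 + 16) = t*(-5 + t) + 6*23 = t*(-5 + t) + 138 = 138 + t*(-5 + t))
(p(-6)*9)*(-28) = ((138 + (-6)² - 5*(-6))*9)*(-28) = ((138 + 36 + 30)*9)*(-28) = (204*9)*(-28) = 1836*(-28) = -51408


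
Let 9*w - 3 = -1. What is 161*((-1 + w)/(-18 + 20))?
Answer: -1127/18 ≈ -62.611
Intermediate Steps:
w = 2/9 (w = ⅓ + (⅑)*(-1) = ⅓ - ⅑ = 2/9 ≈ 0.22222)
161*((-1 + w)/(-18 + 20)) = 161*((-1 + 2/9)/(-18 + 20)) = 161*(-7/9/2) = 161*(-7/9*½) = 161*(-7/18) = -1127/18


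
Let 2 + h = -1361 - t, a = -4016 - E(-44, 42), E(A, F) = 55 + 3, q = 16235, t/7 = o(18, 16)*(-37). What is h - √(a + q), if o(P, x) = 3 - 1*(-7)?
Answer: 1227 - √12161 ≈ 1116.7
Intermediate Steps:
o(P, x) = 10 (o(P, x) = 3 + 7 = 10)
t = -2590 (t = 7*(10*(-37)) = 7*(-370) = -2590)
E(A, F) = 58
a = -4074 (a = -4016 - 1*58 = -4016 - 58 = -4074)
h = 1227 (h = -2 + (-1361 - 1*(-2590)) = -2 + (-1361 + 2590) = -2 + 1229 = 1227)
h - √(a + q) = 1227 - √(-4074 + 16235) = 1227 - √12161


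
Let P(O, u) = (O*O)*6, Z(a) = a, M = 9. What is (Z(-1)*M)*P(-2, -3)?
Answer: -216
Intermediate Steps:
P(O, u) = 6*O² (P(O, u) = O²*6 = 6*O²)
(Z(-1)*M)*P(-2, -3) = (-1*9)*(6*(-2)²) = -54*4 = -9*24 = -216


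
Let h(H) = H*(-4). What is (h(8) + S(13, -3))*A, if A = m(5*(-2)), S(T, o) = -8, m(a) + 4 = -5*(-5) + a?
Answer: -440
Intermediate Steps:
h(H) = -4*H
m(a) = 21 + a (m(a) = -4 + (-5*(-5) + a) = -4 + (25 + a) = 21 + a)
A = 11 (A = 21 + 5*(-2) = 21 - 10 = 11)
(h(8) + S(13, -3))*A = (-4*8 - 8)*11 = (-32 - 8)*11 = -40*11 = -440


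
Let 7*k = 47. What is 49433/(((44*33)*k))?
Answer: 346031/68244 ≈ 5.0705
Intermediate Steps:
k = 47/7 (k = (⅐)*47 = 47/7 ≈ 6.7143)
49433/(((44*33)*k)) = 49433/(((44*33)*(47/7))) = 49433/((1452*(47/7))) = 49433/(68244/7) = 49433*(7/68244) = 346031/68244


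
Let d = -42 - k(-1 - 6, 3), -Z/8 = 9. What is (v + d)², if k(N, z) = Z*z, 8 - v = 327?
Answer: 21025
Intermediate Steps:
v = -319 (v = 8 - 1*327 = 8 - 327 = -319)
Z = -72 (Z = -8*9 = -72)
k(N, z) = -72*z
d = 174 (d = -42 - (-72)*3 = -42 - 1*(-216) = -42 + 216 = 174)
(v + d)² = (-319 + 174)² = (-145)² = 21025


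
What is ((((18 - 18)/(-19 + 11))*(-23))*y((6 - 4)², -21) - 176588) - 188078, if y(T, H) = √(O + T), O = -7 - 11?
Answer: -364666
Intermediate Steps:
O = -18
y(T, H) = √(-18 + T)
((((18 - 18)/(-19 + 11))*(-23))*y((6 - 4)², -21) - 176588) - 188078 = ((((18 - 18)/(-19 + 11))*(-23))*√(-18 + (6 - 4)²) - 176588) - 188078 = (((0/(-8))*(-23))*√(-18 + 2²) - 176588) - 188078 = (((0*(-⅛))*(-23))*√(-18 + 4) - 176588) - 188078 = ((0*(-23))*√(-14) - 176588) - 188078 = (0*(I*√14) - 176588) - 188078 = (0 - 176588) - 188078 = -176588 - 188078 = -364666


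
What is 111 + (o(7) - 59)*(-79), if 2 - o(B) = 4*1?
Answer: 4930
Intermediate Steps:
o(B) = -2 (o(B) = 2 - 4 = -2)
111 + (o(7) - 59)*(-79) = 111 + (-2 - 59)*(-79) = 111 - 61*(-79) = 111 + 4819 = 4930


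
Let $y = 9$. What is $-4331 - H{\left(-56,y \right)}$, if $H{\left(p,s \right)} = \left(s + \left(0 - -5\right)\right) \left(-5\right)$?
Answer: $-4261$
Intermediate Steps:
$H{\left(p,s \right)} = -25 - 5 s$ ($H{\left(p,s \right)} = \left(s + \left(0 + 5\right)\right) \left(-5\right) = \left(s + 5\right) \left(-5\right) = \left(5 + s\right) \left(-5\right) = -25 - 5 s$)
$-4331 - H{\left(-56,y \right)} = -4331 - \left(-25 - 45\right) = -4331 - -70 = -4331 + 70 = -4261$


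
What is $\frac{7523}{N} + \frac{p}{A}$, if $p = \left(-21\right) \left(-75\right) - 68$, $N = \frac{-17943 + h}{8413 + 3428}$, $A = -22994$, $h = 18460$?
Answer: $\frac{2048301130823}{11887898} \approx 1.723 \cdot 10^{5}$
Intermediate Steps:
$N = \frac{517}{11841}$ ($N = \frac{-17943 + 18460}{8413 + 3428} = \frac{517}{11841} \approx 0.043662$)
$p = 1507$ ($p = 1575 - 68 = 1507$)
$\frac{7523}{N} + \frac{p}{A} = \frac{7523}{\frac{517}{11841}} + \frac{1507}{-22994} = 7523 \cdot \frac{11841}{517} + 1507 \left(- \frac{1}{22994}\right) = \frac{89079843}{517} - \frac{1507}{22994} = \frac{2048301130823}{11887898}$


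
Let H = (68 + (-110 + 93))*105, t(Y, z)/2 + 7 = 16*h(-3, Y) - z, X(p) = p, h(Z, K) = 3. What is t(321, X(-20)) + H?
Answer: 5477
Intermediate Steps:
t(Y, z) = 82 - 2*z (t(Y, z) = -14 + 2*(16*3 - z) = -14 + 2*(48 - z) = -14 + (96 - 2*z) = 82 - 2*z)
H = 5355 (H = (68 - 17)*105 = 51*105 = 5355)
t(321, X(-20)) + H = (82 - 2*(-20)) + 5355 = (82 + 40) + 5355 = 122 + 5355 = 5477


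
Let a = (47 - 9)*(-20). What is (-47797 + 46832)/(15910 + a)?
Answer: -193/3030 ≈ -0.063696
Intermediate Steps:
a = -760 (a = 38*(-20) = -760)
(-47797 + 46832)/(15910 + a) = (-47797 + 46832)/(15910 - 760) = -965/15150 = -965*1/15150 = -193/3030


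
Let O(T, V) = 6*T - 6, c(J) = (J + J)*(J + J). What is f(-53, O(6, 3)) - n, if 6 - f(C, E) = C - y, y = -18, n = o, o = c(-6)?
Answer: -103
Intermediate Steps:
c(J) = 4*J² (c(J) = (2*J)*(2*J) = 4*J²)
O(T, V) = -6 + 6*T
o = 144 (o = 4*(-6)² = 4*36 = 144)
n = 144
f(C, E) = -12 - C (f(C, E) = 6 - (C - 1*(-18)) = 6 - (C + 18) = 6 - (18 + C) = 6 + (-18 - C) = -12 - C)
f(-53, O(6, 3)) - n = (-12 - 1*(-53)) - 1*144 = (-12 + 53) - 144 = 41 - 144 = -103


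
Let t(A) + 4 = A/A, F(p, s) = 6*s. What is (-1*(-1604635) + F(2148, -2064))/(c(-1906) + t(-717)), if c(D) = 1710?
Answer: 1592251/1707 ≈ 932.78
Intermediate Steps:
t(A) = -3 (t(A) = -4 + A/A = -4 + 1 = -3)
(-1*(-1604635) + F(2148, -2064))/(c(-1906) + t(-717)) = (-1*(-1604635) + 6*(-2064))/(1710 - 3) = (1604635 - 12384)/1707 = 1592251*(1/1707) = 1592251/1707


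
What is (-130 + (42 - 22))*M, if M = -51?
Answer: 5610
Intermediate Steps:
(-130 + (42 - 22))*M = (-130 + (42 - 22))*(-51) = (-130 + 20)*(-51) = -110*(-51) = 5610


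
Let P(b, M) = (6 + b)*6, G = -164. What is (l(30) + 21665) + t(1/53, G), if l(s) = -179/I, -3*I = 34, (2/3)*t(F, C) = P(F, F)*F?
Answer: 2070743537/95506 ≈ 21682.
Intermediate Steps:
P(b, M) = 36 + 6*b
t(F, C) = 3*F*(36 + 6*F)/2 (t(F, C) = 3*((36 + 6*F)*F)/2 = 3*(F*(36 + 6*F))/2 = 3*F*(36 + 6*F)/2)
I = -34/3 (I = -⅓*34 = -34/3 ≈ -11.333)
l(s) = 537/34 (l(s) = -179/(-34/3) = -179*(-3/34) = 537/34)
(l(30) + 21665) + t(1/53, G) = (537/34 + 21665) + 9*(6 + 1/53)/53 = 737147/34 + 9*(1/53)*(6 + 1/53) = 737147/34 + 9*(1/53)*(319/53) = 737147/34 + 2871/2809 = 2070743537/95506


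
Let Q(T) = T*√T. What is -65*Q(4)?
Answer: -520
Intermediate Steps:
Q(T) = T^(3/2)
-65*Q(4) = -65*4^(3/2) = -65*8 = -520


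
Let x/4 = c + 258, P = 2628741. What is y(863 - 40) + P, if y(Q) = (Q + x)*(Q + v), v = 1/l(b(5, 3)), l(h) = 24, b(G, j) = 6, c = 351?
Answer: 127464811/24 ≈ 5.3110e+6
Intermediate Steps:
v = 1/24 ≈ 0.041667
x = 2436 (x = 4*(351 + 258) = 4*609 = 2436)
y(Q) = (2436 + Q)*(1/24 + Q) (y(Q) = (Q + 2436)*(Q + 1/24) = (2436 + Q)*(1/24 + Q))
y(863 - 40) + P = (203/2 + (863 - 40)² + 58465*(863 - 40)/24) + 2628741 = (203/2 + 823² + (58465/24)*823) + 2628741 = (203/2 + 677329 + 48116695/24) + 2628741 = 64375027/24 + 2628741 = 127464811/24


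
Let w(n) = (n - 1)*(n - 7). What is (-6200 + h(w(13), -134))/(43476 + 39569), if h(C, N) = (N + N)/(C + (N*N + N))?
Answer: -55471534/743003615 ≈ -0.074659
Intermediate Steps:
w(n) = (-1 + n)*(-7 + n)
h(C, N) = 2*N/(C + N + N²) (h(C, N) = (2*N)/(C + (N² + N)) = (2*N)/(C + (N + N²)) = (2*N)/(C + N + N²) = 2*N/(C + N + N²))
(-6200 + h(w(13), -134))/(43476 + 39569) = (-6200 + 2*(-134)/((7 + 13² - 8*13) - 134 + (-134)²))/(43476 + 39569) = (-6200 + 2*(-134)/((7 + 169 - 104) - 134 + 17956))/83045 = (-6200 + 2*(-134)/(72 - 134 + 17956))*(1/83045) = (-6200 + 2*(-134)/17894)*(1/83045) = (-6200 + 2*(-134)*(1/17894))*(1/83045) = (-6200 - 134/8947)*(1/83045) = -55471534/8947*1/83045 = -55471534/743003615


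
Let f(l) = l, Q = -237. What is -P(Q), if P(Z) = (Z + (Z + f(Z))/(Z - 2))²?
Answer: -3154956561/57121 ≈ -55233.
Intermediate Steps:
P(Z) = (Z + 2*Z/(-2 + Z))² (P(Z) = (Z + (Z + Z)/(Z - 2))² = (Z + (2*Z)/(-2 + Z))² = (Z + 2*Z/(-2 + Z))²)
-P(Q) = -(-237)⁴/(-2 - 237)² = -3154956561/(-239)² = -3154956561/57121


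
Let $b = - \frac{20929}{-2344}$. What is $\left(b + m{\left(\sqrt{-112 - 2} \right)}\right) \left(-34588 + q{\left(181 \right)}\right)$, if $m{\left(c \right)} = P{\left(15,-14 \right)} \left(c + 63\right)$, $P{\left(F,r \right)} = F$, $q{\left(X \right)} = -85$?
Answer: $- \frac{77529140057}{2344} - 520095 i \sqrt{114} \approx -3.3076 \cdot 10^{7} - 5.5531 \cdot 10^{6} i$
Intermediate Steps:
$b = \frac{20929}{2344}$ ($b = \left(-20929\right) \left(- \frac{1}{2344}\right) = \frac{20929}{2344} \approx 8.9288$)
$m{\left(c \right)} = 945 + 15 c$ ($m{\left(c \right)} = 15 \left(c + 63\right) = 15 \left(63 + c\right) = 945 + 15 c$)
$\left(b + m{\left(\sqrt{-112 - 2} \right)}\right) \left(-34588 + q{\left(181 \right)}\right) = \left(\frac{20929}{2344} + \left(945 + 15 \sqrt{-112 - 2}\right)\right) \left(-34588 - 85\right) = \left(\frac{20929}{2344} + \left(945 + 15 \sqrt{-114}\right)\right) \left(-34673\right) = \left(\frac{20929}{2344} + \left(945 + 15 i \sqrt{114}\right)\right) \left(-34673\right) = \left(\frac{2236009}{2344} + 15 i \sqrt{114}\right) \left(-34673\right) = - \frac{77529140057}{2344} - 520095 i \sqrt{114}$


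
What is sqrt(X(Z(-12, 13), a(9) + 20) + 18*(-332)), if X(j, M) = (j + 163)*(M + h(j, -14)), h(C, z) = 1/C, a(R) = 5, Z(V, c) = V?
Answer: I*sqrt(79689)/6 ≈ 47.049*I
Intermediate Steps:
X(j, M) = (163 + j)*(M + 1/j) (X(j, M) = (j + 163)*(M + 1/j) = (163 + j)*(M + 1/j))
sqrt(X(Z(-12, 13), a(9) + 20) + 18*(-332)) = sqrt((1 + 163*(5 + 20) + 163/(-12) + (5 + 20)*(-12)) + 18*(-332)) = sqrt((1 + 163*25 + 163*(-1/12) + 25*(-12)) - 5976) = sqrt((1 + 4075 - 163/12 - 300) - 5976) = sqrt(45149/12 - 5976) = sqrt(-26563/12) = I*sqrt(79689)/6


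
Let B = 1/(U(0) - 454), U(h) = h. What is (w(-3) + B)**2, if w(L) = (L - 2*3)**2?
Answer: 1352253529/206116 ≈ 6560.6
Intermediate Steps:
B = -1/454 (B = 1/(0 - 454) = 1/(-454) = -1/454 ≈ -0.0022026)
w(L) = (-6 + L)**2 (w(L) = (L - 6)**2 = (-6 + L)**2)
(w(-3) + B)**2 = ((-6 - 3)**2 - 1/454)**2 = ((-9)**2 - 1/454)**2 = (81 - 1/454)**2 = (36773/454)**2 = 1352253529/206116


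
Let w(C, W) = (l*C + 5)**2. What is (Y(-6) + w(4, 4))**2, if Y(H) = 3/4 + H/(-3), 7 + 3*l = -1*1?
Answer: 1575025/1296 ≈ 1215.3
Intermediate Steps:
l = -8/3 (l = -7/3 + (-1*1)/3 = -7/3 + (1/3)*(-1) = -7/3 - 1/3 = -8/3 ≈ -2.6667)
Y(H) = 3/4 - H/3 (Y(H) = 3*(1/4) + H*(-1/3) = 3/4 - H/3)
w(C, W) = (5 - 8*C/3)**2 (w(C, W) = (-8*C/3 + 5)**2 = (5 - 8*C/3)**2)
(Y(-6) + w(4, 4))**2 = ((3/4 - 1/3*(-6)) + (15 - 8*4)**2/9)**2 = ((3/4 + 2) + (15 - 32)**2/9)**2 = (11/4 + (1/9)*(-17)**2)**2 = (11/4 + (1/9)*289)**2 = (11/4 + 289/9)**2 = (1255/36)**2 = 1575025/1296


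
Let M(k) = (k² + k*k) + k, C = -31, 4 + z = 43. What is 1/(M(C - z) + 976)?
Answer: 1/10706 ≈ 9.3406e-5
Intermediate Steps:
z = 39 (z = -4 + 43 = 39)
M(k) = k + 2*k² (M(k) = (k² + k²) + k = 2*k² + k = k + 2*k²)
1/(M(C - z) + 976) = 1/((-31 - 1*39)*(1 + 2*(-31 - 1*39)) + 976) = 1/((-31 - 39)*(1 + 2*(-31 - 39)) + 976) = 1/(-70*(1 + 2*(-70)) + 976) = 1/(-70*(1 - 140) + 976) = 1/(-70*(-139) + 976) = 1/(9730 + 976) = 1/10706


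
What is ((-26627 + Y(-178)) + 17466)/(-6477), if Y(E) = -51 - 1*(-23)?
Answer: 3063/2159 ≈ 1.4187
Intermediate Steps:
Y(E) = -28 (Y(E) = -51 + 23 = -28)
((-26627 + Y(-178)) + 17466)/(-6477) = ((-26627 - 28) + 17466)/(-6477) = (-26655 + 17466)*(-1/6477) = -9189*(-1/6477) = 3063/2159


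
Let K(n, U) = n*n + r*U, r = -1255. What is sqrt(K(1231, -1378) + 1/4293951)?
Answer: sqrt(59826768227073129102)/4293951 ≈ 1801.3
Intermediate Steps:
K(n, U) = n**2 - 1255*U (K(n, U) = n*n - 1255*U = n**2 - 1255*U)
sqrt(K(1231, -1378) + 1/4293951) = sqrt((1231**2 - 1255*(-1378)) + 1/4293951) = sqrt((1515361 + 1729390) + 1/4293951) = sqrt(3244751 + 1/4293951) = sqrt(13932801801202/4293951) = sqrt(59826768227073129102)/4293951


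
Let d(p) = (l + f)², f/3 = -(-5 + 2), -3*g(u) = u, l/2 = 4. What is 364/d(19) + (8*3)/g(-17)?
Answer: 1588/289 ≈ 5.4948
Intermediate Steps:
l = 8 (l = 2*4 = 8)
g(u) = -u/3
f = 9 (f = 3*(-(-5 + 2)) = 3*(-1*(-3)) = 3*3 = 9)
d(p) = 289 (d(p) = (8 + 9)² = 17² = 289)
364/d(19) + (8*3)/g(-17) = 364/289 + (8*3)/((-⅓*(-17))) = 364*(1/289) + 24/(17/3) = 364/289 + 24*(3/17) = 364/289 + 72/17 = 1588/289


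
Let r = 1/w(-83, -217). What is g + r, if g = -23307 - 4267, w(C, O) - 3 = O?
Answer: -5900837/214 ≈ -27574.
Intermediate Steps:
w(C, O) = 3 + O
r = -1/214 (r = 1/(3 - 217) = 1/(-214) = -1/214 ≈ -0.0046729)
g = -27574
g + r = -27574 - 1/214 = -5900837/214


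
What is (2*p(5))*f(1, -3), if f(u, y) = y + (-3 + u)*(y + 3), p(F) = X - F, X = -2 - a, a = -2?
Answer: 30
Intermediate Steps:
X = 0 (X = -2 - 1*(-2) = -2 + 2 = 0)
p(F) = -F (p(F) = 0 - F = -F)
f(u, y) = y + (-3 + u)*(3 + y)
(2*p(5))*f(1, -3) = (2*(-1*5))*(-9 - 2*(-3) + 3*1 + 1*(-3)) = (2*(-5))*(-9 + 6 + 3 - 3) = -10*(-3) = 30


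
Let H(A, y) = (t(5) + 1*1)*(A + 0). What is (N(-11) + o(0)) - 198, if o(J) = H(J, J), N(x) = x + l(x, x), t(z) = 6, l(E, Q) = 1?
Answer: -208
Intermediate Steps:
H(A, y) = 7*A (H(A, y) = (6 + 1*1)*(A + 0) = (6 + 1)*A = 7*A)
N(x) = 1 + x (N(x) = x + 1 = 1 + x)
o(J) = 7*J
(N(-11) + o(0)) - 198 = ((1 - 11) + 7*0) - 198 = (-10 + 0) - 198 = -10 - 198 = -208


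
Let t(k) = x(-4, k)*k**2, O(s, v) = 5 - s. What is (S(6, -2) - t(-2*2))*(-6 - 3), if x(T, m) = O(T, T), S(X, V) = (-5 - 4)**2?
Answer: 567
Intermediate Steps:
S(X, V) = 81 (S(X, V) = (-9)**2 = 81)
x(T, m) = 5 - T
t(k) = 9*k**2 (t(k) = (5 - 1*(-4))*k**2 = (5 + 4)*k**2 = 9*k**2)
(S(6, -2) - t(-2*2))*(-6 - 3) = (81 - 9*(-2*2)**2)*(-6 - 3) = (81 - 9*(-4)**2)*(-9) = (81 - 9*16)*(-9) = (81 - 1*144)*(-9) = (81 - 144)*(-9) = -63*(-9) = 567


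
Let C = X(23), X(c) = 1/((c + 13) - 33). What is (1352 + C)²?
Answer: 16459249/9 ≈ 1.8288e+6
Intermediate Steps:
X(c) = 1/(-20 + c) (X(c) = 1/((13 + c) - 33) = 1/(-20 + c))
C = ⅓ (C = 1/(-20 + 23) = 1/3 = ⅓ ≈ 0.33333)
(1352 + C)² = (1352 + ⅓)² = (4057/3)² = 16459249/9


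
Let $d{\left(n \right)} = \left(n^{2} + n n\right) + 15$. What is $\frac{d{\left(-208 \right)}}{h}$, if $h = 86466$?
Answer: $\frac{86543}{86466} \approx 1.0009$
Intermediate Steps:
$d{\left(n \right)} = 15 + 2 n^{2}$ ($d{\left(n \right)} = \left(n^{2} + n^{2}\right) + 15 = 2 n^{2} + 15 = 15 + 2 n^{2}$)
$\frac{d{\left(-208 \right)}}{h} = \frac{15 + 2 \left(-208\right)^{2}}{86466} = \left(15 + 2 \cdot 43264\right) \frac{1}{86466} = \left(15 + 86528\right) \frac{1}{86466} = 86543 \cdot \frac{1}{86466} = \frac{86543}{86466}$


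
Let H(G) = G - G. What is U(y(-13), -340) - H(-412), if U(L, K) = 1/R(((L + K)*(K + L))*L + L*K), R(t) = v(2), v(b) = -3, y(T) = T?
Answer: -⅓ ≈ -0.33333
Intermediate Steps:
R(t) = -3
H(G) = 0
U(L, K) = -⅓ (U(L, K) = 1/(-3) = -⅓)
U(y(-13), -340) - H(-412) = -⅓ - 1*0 = -⅓ + 0 = -⅓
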